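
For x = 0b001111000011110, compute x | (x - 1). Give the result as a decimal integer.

x = 1111000011110 = 7710
x - 1 = 1111000011101
OR    = 1111000011111 = 7711
(x | (x - 1) sets all bits below the lowest set bit.)

7711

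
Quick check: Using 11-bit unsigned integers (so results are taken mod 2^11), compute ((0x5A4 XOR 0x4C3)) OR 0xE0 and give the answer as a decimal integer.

0x5A4 = 10110100100
0x4C3 = 10011000011
→ XOR → 00101100111 = 359
0xE0 = 00011100000
→ OR → 00111100111 = 487

487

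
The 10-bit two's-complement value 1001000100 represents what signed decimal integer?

-444

pattern = 1001000100 (MSB is 1 ⇒ negative)
Invert: 0110111011, add 1 → 0110111100 = 444, so the value is -444.
(Equivalently: 580 - 2^10 = 580 - 1024 = -444.)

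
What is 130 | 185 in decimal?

130 = 10000010
185 = 10111001
 OR → 10111011 = 187

187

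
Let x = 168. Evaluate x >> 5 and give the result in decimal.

5

168 = 10101000
shift right by 5 → 00000101 = 5
(equivalently, floor(168 / 32))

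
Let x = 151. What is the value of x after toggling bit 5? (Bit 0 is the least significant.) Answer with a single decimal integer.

183

x = 010010111
bit 5 is currently 0; toggle it via x ^ (1 << 5) = x ^ 32
→ 010110111 = 183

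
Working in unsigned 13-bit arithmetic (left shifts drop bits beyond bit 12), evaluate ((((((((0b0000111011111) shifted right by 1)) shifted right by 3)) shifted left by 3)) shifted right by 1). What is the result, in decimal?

0b0000111011111 = 0000111011111
→ shifted right by 1 → 0000011101111 = 239
→ shifted right by 3 → 0000000011101 = 29
→ shifted left by 3 (mod 2^13) → 0000011101000 = 232
→ shifted right by 1 → 0000001110100 = 116

116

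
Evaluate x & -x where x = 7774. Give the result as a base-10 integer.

2

x = 1111001011110 = 7774
-x (two's complement) = …0000110100010
AND   = 0000000000010 = 2
(x & -x isolates the lowest set bit of x.)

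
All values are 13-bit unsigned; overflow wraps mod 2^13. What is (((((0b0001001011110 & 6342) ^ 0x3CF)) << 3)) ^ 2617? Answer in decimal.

0b0001001011110 = 0001001011110
6342 = 1100011000110
→ & → 0000001000110 = 70
0x3CF = 0001111001111
→ ^ → 0001110001001 = 905
→ << 3 (mod 2^13) → 1110001001000 = 7240
2617 = 0101000111001
→ ^ → 1011001110001 = 5745

5745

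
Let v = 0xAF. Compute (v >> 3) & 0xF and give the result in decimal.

v = 10101111
Shift right by 3: 10101
Mask low 4 bits: 0101 = 5

5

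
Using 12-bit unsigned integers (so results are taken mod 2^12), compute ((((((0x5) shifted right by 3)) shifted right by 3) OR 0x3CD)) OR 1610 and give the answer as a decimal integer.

0x5 = 000000000101
→ shifted right by 3 → 000000000000 = 0
→ shifted right by 3 → 000000000000 = 0
0x3CD = 001111001101
→ OR → 001111001101 = 973
1610 = 011001001010
→ OR → 011111001111 = 1999

1999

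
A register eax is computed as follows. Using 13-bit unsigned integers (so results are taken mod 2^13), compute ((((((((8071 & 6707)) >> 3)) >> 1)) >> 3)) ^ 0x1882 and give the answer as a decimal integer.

6326

8071 = 1111110000111
6707 = 1101000110011
→ & → 1101000000011 = 6659
→ >> 3 → 0001101000000 = 832
→ >> 1 → 0000110100000 = 416
→ >> 3 → 0000000110100 = 52
0x1882 = 1100010000010
→ ^ → 1100010110110 = 6326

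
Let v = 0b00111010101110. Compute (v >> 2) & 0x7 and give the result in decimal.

v = 00111010101110
Shift right by 2: 001110101011
Mask low 3 bits: 011 = 3

3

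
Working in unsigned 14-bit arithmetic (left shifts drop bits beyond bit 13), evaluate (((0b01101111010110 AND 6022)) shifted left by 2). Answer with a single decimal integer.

3608

0b01101111010110 = 01101111010110
6022 = 01011110000110
→ AND → 01001110000110 = 4998
→ shifted left by 2 (mod 2^14) → 00111000011000 = 3608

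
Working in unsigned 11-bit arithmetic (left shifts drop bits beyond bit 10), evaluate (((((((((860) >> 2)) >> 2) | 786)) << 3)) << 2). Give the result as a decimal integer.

860 = 01101011100
→ >> 2 → 00011010111 = 215
→ >> 2 → 00000110101 = 53
786 = 01100010010
→ | → 01100110111 = 823
→ << 3 (mod 2^11) → 00110111000 = 440
→ << 2 (mod 2^11) → 11011100000 = 1760

1760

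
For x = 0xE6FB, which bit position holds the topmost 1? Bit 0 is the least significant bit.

0xE6FB = 1110011011111011
The topmost 1 is at position 15 (since 2^15 = 32768 ≤ 59131 < 65536).

15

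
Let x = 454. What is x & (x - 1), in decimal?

452

x = 111000110 = 454
x - 1 = 111000101
AND   = 111000100 = 452
(x & (x - 1) clears the lowest set bit of x.)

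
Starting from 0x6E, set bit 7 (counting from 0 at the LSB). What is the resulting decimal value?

238

x = 001101110
bit 7 is currently 0; set it via x | (1 << 7) = x | 128
→ 011101110 = 238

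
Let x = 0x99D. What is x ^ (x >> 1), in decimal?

x = 100110011101 = 2461
x>>1 = 010011001110
XOR  = 110101010011 = 3411
(x ^ (x >> 1) gives the standard binary-reflected Gray code of x.)

3411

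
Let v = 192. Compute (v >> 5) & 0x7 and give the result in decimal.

v = 0000011000000
Shift right by 5: 00000110
Mask low 3 bits: 110 = 6

6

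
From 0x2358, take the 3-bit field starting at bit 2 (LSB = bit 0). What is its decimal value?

v = 010001101011000
Shift right by 2: 0100011010110
Mask low 3 bits: 110 = 6

6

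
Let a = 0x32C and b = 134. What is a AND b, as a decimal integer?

4

0x32C = 1100101100
134 = 0010000110
AND → 0000000100 = 4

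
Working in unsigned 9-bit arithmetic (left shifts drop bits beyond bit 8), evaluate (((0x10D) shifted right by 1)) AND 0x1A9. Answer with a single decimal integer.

128

0x10D = 100001101
→ shifted right by 1 → 010000110 = 134
0x1A9 = 110101001
→ AND → 010000000 = 128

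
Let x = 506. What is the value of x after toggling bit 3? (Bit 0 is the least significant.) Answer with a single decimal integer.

x = 111111010
bit 3 is currently 1; toggle it via x ^ (1 << 3) = x ^ 8
→ 111110010 = 498

498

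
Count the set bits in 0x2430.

0x2430 = 10010000110000
Count the 1s: 1 + 1 + 1 + 1 = 4

4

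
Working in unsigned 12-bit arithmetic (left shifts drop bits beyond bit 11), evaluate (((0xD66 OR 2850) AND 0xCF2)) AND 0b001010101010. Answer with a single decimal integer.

34

0xD66 = 110101100110
2850 = 101100100010
→ OR → 111101100110 = 3942
0xCF2 = 110011110010
→ AND → 110001100010 = 3170
0b001010101010 = 001010101010
→ AND → 000000100010 = 34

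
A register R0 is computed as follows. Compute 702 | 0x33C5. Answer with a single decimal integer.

13311

702 = 00001010111110
0x33C5 = 11001111000101
 OR → 11001111111111 = 13311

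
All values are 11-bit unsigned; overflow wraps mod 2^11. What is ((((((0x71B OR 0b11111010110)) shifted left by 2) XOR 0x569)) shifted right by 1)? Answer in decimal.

266

0x71B = 11100011011
0b11111010110 = 11111010110
→ OR → 11111011111 = 2015
→ shifted left by 2 (mod 2^11) → 11101111100 = 1916
0x569 = 10101101001
→ XOR → 01000010101 = 533
→ shifted right by 1 → 00100001010 = 266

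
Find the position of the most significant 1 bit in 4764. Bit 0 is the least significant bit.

12

4764 = 1001010011100
The topmost 1 is at position 12 (since 2^12 = 4096 ≤ 4764 < 8192).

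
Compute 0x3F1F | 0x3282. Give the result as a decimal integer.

0x3F1F = 11111100011111
0x3282 = 11001010000010
 OR → 11111110011111 = 16287

16287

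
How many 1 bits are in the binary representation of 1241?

1241 = 10011011001
Count the 1s: 1 + 1 + 1 + 1 + 1 + 1 = 6

6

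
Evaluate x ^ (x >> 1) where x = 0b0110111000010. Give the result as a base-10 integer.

x = 110111000010 = 3522
x>>1 = 011011100001
XOR  = 101100100011 = 2851
(x ^ (x >> 1) gives the standard binary-reflected Gray code of x.)

2851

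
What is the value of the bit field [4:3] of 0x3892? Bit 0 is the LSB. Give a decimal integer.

2

v = 11100010010010
Shift right by 3: 11100010010
Mask low 2 bits: 10 = 2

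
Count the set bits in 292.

3

292 = 100100100
Count the 1s: 1 + 1 + 1 = 3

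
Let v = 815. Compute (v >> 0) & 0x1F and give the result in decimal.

15

v = 1100101111
Shift right by 0: 1100101111
Mask low 5 bits: 01111 = 15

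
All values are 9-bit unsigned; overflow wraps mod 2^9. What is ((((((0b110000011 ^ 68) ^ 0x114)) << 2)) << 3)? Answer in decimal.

96

0b110000011 = 110000011
68 = 001000100
→ ^ → 111000111 = 455
0x114 = 100010100
→ ^ → 011010011 = 211
→ << 2 (mod 2^9) → 101001100 = 332
→ << 3 (mod 2^9) → 001100000 = 96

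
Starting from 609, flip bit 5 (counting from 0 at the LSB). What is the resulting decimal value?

577

x = 001001100001
bit 5 is currently 1; toggle it via x ^ (1 << 5) = x ^ 32
→ 001001000001 = 577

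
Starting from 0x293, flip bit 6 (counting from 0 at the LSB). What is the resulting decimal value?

x = 001010010011
bit 6 is currently 0; toggle it via x ^ (1 << 6) = x ^ 64
→ 001011010011 = 723

723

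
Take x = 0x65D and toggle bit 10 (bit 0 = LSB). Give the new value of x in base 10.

605

x = 11001011101
bit 10 is currently 1; toggle it via x ^ (1 << 10) = x ^ 1024
→ 01001011101 = 605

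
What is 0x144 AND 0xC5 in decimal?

68

0x144 = 101000100
0xC5 = 011000101
AND → 001000100 = 68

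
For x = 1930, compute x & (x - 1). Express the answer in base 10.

x = 11110001010 = 1930
x - 1 = 11110001001
AND   = 11110001000 = 1928
(x & (x - 1) clears the lowest set bit of x.)

1928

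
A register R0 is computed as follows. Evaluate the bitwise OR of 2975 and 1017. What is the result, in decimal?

2975 = 101110011111
1017 = 001111111001
 OR → 101111111111 = 3071

3071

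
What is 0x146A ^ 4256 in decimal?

0x146A = 1010001101010
4256 = 1000010100000
XOR → 0010011001010 = 1226

1226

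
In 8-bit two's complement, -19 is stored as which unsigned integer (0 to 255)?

237

19 in 8 bits: 00010011
Invert: 11101100
Add 1:  11101101 = 237
(Check: 2^8 - 19 = 256 - 19 = 237.)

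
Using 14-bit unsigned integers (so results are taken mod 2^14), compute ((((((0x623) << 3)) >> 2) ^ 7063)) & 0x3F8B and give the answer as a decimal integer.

6017

0x623 = 00011000100011
→ << 3 (mod 2^14) → 11000100011000 = 12568
→ >> 2 → 00110001000110 = 3142
7063 = 01101110010111
→ ^ → 01011111010001 = 6097
0x3F8B = 11111110001011
→ & → 01011110000001 = 6017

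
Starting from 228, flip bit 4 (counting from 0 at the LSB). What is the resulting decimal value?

244

x = 011100100
bit 4 is currently 0; toggle it via x ^ (1 << 4) = x ^ 16
→ 011110100 = 244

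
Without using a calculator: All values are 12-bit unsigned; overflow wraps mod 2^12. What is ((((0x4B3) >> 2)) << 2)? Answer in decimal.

0x4B3 = 010010110011
→ >> 2 → 000100101100 = 300
→ << 2 (mod 2^12) → 010010110000 = 1200

1200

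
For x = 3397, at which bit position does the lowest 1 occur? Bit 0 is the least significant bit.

0

3397 = 110101000101
Trailing zeros: 0, so the lowest set bit is bit 0 (value 1).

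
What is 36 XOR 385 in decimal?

36 = 000100100
385 = 110000001
XOR → 110100101 = 421

421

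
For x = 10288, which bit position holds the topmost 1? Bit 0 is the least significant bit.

13

10288 = 10100000110000
The topmost 1 is at position 13 (since 2^13 = 8192 ≤ 10288 < 16384).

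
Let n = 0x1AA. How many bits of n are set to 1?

0x1AA = 110101010
Count the 1s: 1 + 1 + 1 + 1 + 1 = 5

5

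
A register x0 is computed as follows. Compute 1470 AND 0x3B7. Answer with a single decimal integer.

438

1470 = 10110111110
0x3B7 = 01110110111
AND → 00110110110 = 438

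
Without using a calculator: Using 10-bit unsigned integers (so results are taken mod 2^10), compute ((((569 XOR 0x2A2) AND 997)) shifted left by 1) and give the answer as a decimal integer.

569 = 1000111001
0x2A2 = 1010100010
→ XOR → 0010011011 = 155
997 = 1111100101
→ AND → 0010000001 = 129
→ shifted left by 1 (mod 2^10) → 0100000010 = 258

258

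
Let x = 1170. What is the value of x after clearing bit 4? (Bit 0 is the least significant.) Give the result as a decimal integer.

x = 10010010010
bit 4 is currently 1; clear it via x & ~(1 << 4) = x & ~16
→ 10010000010 = 1154

1154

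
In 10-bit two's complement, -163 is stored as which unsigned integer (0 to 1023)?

861

163 in 10 bits: 0010100011
Invert: 1101011100
Add 1:  1101011101 = 861
(Check: 2^10 - 163 = 1024 - 163 = 861.)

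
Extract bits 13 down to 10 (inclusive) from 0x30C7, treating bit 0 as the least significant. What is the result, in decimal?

12

v = 11000011000111
Shift right by 10: 1100
Mask low 4 bits: 1100 = 12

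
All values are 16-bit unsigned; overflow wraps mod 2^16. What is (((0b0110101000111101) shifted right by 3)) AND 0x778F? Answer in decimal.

0b0110101000111101 = 0110101000111101
→ shifted right by 3 → 0000110101000111 = 3399
0x778F = 0111011110001111
→ AND → 0000010100000111 = 1287

1287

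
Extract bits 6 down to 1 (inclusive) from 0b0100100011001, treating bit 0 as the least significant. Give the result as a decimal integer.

v = 0100100011001
Shift right by 1: 010010001100
Mask low 6 bits: 001100 = 12

12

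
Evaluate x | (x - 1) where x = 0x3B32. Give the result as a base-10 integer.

15155

x = 11101100110010 = 15154
x - 1 = 11101100110001
OR    = 11101100110011 = 15155
(x | (x - 1) sets all bits below the lowest set bit.)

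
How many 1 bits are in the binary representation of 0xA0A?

0xA0A = 101000001010
Count the 1s: 1 + 1 + 1 + 1 = 4

4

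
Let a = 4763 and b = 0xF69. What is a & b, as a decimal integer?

521

4763 = 1001010011011
0xF69 = 0111101101001
AND → 0001000001001 = 521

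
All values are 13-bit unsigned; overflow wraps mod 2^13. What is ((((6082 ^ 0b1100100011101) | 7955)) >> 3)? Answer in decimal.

6082 = 1011111000010
0b1100100011101 = 1100100011101
→ ^ → 0111011011111 = 3807
7955 = 1111100010011
→ | → 1111111011111 = 8159
→ >> 3 → 0001111111011 = 1019

1019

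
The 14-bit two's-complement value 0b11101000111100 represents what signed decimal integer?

pattern = 11101000111100 (MSB is 1 ⇒ negative)
Invert: 00010111000011, add 1 → 00010111000100 = 1476, so the value is -1476.
(Equivalently: 14908 - 2^14 = 14908 - 16384 = -1476.)

-1476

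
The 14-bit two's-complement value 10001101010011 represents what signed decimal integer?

pattern = 10001101010011 (MSB is 1 ⇒ negative)
Invert: 01110010101100, add 1 → 01110010101101 = 7341, so the value is -7341.
(Equivalently: 9043 - 2^14 = 9043 - 16384 = -7341.)

-7341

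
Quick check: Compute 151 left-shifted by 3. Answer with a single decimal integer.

151 = 00010010111
shift left by 3 → 10010111000 = 1208
(equivalently, 151 × 2^3 = 151 × 8)

1208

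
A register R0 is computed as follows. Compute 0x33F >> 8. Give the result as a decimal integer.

0x33F = 1100111111
shift right by 8 → 0000000011 = 3
(equivalently, floor(831 / 256))

3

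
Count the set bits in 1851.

8

1851 = 11100111011
Count the 1s: 1 + 1 + 1 + 1 + 1 + 1 + 1 + 1 = 8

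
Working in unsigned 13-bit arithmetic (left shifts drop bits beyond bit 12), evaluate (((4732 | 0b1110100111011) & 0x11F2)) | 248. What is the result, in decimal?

4732 = 1001001111100
0b1110100111011 = 1110100111011
→ | → 1111101111111 = 8063
0x11F2 = 1000111110010
→ & → 1000101110010 = 4466
248 = 0000011111000
→ | → 1000111111010 = 4602

4602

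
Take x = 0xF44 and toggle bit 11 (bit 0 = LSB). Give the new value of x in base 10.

1860

x = 0111101000100
bit 11 is currently 1; toggle it via x ^ (1 << 11) = x ^ 2048
→ 0011101000100 = 1860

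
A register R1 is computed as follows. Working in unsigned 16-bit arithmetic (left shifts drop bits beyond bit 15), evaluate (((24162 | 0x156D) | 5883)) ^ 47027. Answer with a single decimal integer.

59468

24162 = 0101111001100010
0x156D = 0001010101101101
→ | → 0101111101101111 = 24431
5883 = 0001011011111011
→ | → 0101111111111111 = 24575
47027 = 1011011110110011
→ ^ → 1110100001001100 = 59468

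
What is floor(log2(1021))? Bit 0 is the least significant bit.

1021 = 1111111101
The topmost 1 is at position 9 (since 2^9 = 512 ≤ 1021 < 1024).

9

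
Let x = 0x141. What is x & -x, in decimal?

x = 101000001 = 321
-x (two's complement) = …010111111
AND   = 000000001 = 1
(x & -x isolates the lowest set bit of x.)

1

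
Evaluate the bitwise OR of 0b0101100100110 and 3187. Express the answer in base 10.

a = 101100100110
3187 = 110001110011
 OR → 111101110111 = 3959

3959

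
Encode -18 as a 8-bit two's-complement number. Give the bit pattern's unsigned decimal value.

18 in 8 bits: 00010010
Invert: 11101101
Add 1:  11101110 = 238
(Check: 2^8 - 18 = 256 - 18 = 238.)

238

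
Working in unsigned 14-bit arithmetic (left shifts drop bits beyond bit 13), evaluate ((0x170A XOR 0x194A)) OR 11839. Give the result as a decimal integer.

0x170A = 01011100001010
0x194A = 01100101001010
→ XOR → 00111001000000 = 3648
11839 = 10111000111111
→ OR → 10111001111111 = 11903

11903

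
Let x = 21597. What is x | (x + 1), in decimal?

21599

x = 101010001011101 = 21597
x + 1 = 101010001011110
OR    = 101010001011111 = 21599
(x | (x + 1) sets the lowest cleared bit.)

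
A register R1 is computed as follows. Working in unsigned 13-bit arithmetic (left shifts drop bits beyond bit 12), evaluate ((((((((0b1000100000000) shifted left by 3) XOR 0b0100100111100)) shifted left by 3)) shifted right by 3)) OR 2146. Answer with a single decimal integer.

0b1000100000000 = 1000100000000
→ shifted left by 3 (mod 2^13) → 0100000000000 = 2048
0b0100100111100 = 0100100111100
→ XOR → 0000100111100 = 316
→ shifted left by 3 (mod 2^13) → 0100111100000 = 2528
→ shifted right by 3 → 0000100111100 = 316
2146 = 0100001100010
→ OR → 0100101111110 = 2430

2430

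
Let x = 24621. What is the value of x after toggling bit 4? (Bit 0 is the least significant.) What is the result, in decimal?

x = 0110000000101101
bit 4 is currently 0; toggle it via x ^ (1 << 4) = x ^ 16
→ 0110000000111101 = 24637

24637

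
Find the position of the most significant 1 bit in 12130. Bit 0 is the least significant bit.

13

12130 = 10111101100010
The topmost 1 is at position 13 (since 2^13 = 8192 ≤ 12130 < 16384).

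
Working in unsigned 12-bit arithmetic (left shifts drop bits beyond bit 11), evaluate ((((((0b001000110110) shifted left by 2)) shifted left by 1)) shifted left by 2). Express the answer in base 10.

1728

0b001000110110 = 001000110110
→ shifted left by 2 (mod 2^12) → 100011011000 = 2264
→ shifted left by 1 (mod 2^12) → 000110110000 = 432
→ shifted left by 2 (mod 2^12) → 011011000000 = 1728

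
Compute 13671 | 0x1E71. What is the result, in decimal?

13671 = 11010101100111
0x1E71 = 01111001110001
 OR → 11111101110111 = 16247

16247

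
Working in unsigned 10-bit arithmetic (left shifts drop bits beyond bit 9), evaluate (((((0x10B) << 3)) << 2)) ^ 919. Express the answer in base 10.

0x10B = 0100001011
→ << 3 (mod 2^10) → 0001011000 = 88
→ << 2 (mod 2^10) → 0101100000 = 352
919 = 1110010111
→ ^ → 1011110111 = 759

759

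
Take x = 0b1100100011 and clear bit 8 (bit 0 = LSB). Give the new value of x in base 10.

547

x = 1100100011
bit 8 is currently 1; clear it via x & ~(1 << 8) = x & ~256
→ 1000100011 = 547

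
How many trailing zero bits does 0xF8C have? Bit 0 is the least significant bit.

0xF8C = 111110001100
Trailing zeros: 2, so the lowest set bit is bit 2 (value 4).

2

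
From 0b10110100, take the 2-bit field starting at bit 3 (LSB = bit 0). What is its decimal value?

v = 10110100
Shift right by 3: 10110
Mask low 2 bits: 10 = 2

2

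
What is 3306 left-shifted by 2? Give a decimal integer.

13224

3306 = 00110011101010
shift left by 2 → 11001110101000 = 13224
(equivalently, 3306 × 2^2 = 3306 × 4)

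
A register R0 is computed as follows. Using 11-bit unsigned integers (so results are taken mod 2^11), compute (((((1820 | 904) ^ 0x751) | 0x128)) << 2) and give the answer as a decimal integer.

1820 = 11100011100
904 = 01110001000
→ | → 11110011100 = 1948
0x751 = 11101010001
→ ^ → 00011001101 = 205
0x128 = 00100101000
→ | → 00111101101 = 493
→ << 2 (mod 2^11) → 11110110100 = 1972

1972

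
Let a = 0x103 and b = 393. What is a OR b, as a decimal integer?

0x103 = 100000011
393 = 110001001
 OR → 110001011 = 395

395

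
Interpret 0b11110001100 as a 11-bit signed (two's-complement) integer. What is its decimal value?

-116

pattern = 11110001100 (MSB is 1 ⇒ negative)
Invert: 00001110011, add 1 → 00001110100 = 116, so the value is -116.
(Equivalently: 1932 - 2^11 = 1932 - 2048 = -116.)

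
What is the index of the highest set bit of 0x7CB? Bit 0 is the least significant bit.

0x7CB = 11111001011
The topmost 1 is at position 10 (since 2^10 = 1024 ≤ 1995 < 2048).

10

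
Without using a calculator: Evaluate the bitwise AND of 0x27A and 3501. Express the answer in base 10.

0x27A = 001001111010
3501 = 110110101101
AND → 000000101000 = 40

40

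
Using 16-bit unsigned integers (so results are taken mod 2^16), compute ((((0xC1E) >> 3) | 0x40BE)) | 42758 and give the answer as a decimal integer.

0xC1E = 0000110000011110
→ >> 3 → 0000000110000011 = 387
0x40BE = 0100000010111110
→ | → 0100000110111111 = 16831
42758 = 1010011100000110
→ | → 1110011110111111 = 59327

59327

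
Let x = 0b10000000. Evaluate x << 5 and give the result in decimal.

x = 0000010000000
shift left by 5 → 1000000000000 = 4096
(equivalently, 128 × 2^5 = 128 × 32)

4096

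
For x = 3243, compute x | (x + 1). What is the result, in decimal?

x = 110010101011 = 3243
x + 1 = 110010101100
OR    = 110010101111 = 3247
(x | (x + 1) sets the lowest cleared bit.)

3247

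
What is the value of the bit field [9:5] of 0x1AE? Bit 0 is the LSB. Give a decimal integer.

v = 0110101110
Shift right by 5: 01101
Mask low 5 bits: 01101 = 13

13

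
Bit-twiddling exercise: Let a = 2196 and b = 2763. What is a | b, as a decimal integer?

2783

2196 = 100010010100
2763 = 101011001011
 OR → 101011011111 = 2783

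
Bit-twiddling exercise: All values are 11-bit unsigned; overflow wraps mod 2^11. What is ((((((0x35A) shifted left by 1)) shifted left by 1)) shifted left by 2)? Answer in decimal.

0x35A = 01101011010
→ shifted left by 1 (mod 2^11) → 11010110100 = 1716
→ shifted left by 1 (mod 2^11) → 10101101000 = 1384
→ shifted left by 2 (mod 2^11) → 10110100000 = 1440

1440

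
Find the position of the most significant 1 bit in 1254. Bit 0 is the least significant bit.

10

1254 = 10011100110
The topmost 1 is at position 10 (since 2^10 = 1024 ≤ 1254 < 2048).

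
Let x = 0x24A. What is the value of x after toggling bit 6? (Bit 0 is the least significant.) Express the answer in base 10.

522

x = 1001001010
bit 6 is currently 1; toggle it via x ^ (1 << 6) = x ^ 64
→ 1000001010 = 522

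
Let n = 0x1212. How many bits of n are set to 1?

4

0x1212 = 1001000010010
Count the 1s: 1 + 1 + 1 + 1 = 4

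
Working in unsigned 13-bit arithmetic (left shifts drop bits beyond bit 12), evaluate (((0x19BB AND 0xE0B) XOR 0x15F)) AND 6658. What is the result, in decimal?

2048

0x19BB = 1100110111011
0xE0B = 0111000001011
→ AND → 0100000001011 = 2059
0x15F = 0000101011111
→ XOR → 0100101010100 = 2388
6658 = 1101000000010
→ AND → 0100000000000 = 2048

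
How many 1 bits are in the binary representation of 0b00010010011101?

6

n = 10010011101
Count the 1s: 1 + 1 + 1 + 1 + 1 + 1 = 6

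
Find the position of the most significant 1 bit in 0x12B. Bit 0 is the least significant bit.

0x12B = 100101011
The topmost 1 is at position 8 (since 2^8 = 256 ≤ 299 < 512).

8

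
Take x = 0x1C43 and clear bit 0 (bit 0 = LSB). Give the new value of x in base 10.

7234

x = 01110001000011
bit 0 is currently 1; clear it via x & ~(1 << 0) = x & ~1
→ 01110001000010 = 7234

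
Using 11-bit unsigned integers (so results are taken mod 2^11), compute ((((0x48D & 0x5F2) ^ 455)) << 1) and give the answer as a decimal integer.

654

0x48D = 10010001101
0x5F2 = 10111110010
→ & → 10010000000 = 1152
455 = 00111000111
→ ^ → 10101000111 = 1351
→ << 1 (mod 2^11) → 01010001110 = 654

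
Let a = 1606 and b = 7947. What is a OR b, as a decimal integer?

8015

1606 = 0011001000110
7947 = 1111100001011
 OR → 1111101001111 = 8015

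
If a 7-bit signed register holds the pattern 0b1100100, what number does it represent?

pattern = 1100100 (MSB is 1 ⇒ negative)
Invert: 0011011, add 1 → 0011100 = 28, so the value is -28.
(Equivalently: 100 - 2^7 = 100 - 128 = -28.)

-28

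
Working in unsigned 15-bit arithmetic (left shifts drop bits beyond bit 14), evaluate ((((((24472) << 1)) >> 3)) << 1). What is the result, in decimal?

4044

24472 = 101111110011000
→ << 1 (mod 2^15) → 011111100110000 = 16176
→ >> 3 → 000011111100110 = 2022
→ << 1 (mod 2^15) → 000111111001100 = 4044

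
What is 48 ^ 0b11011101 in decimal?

48 = 00110000
b = 11011101
XOR → 11101101 = 237

237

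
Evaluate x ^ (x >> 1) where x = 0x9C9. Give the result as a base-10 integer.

3373

x = 100111001001 = 2505
x>>1 = 010011100100
XOR  = 110100101101 = 3373
(x ^ (x >> 1) gives the standard binary-reflected Gray code of x.)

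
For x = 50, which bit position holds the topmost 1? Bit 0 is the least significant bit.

5

50 = 110010
The topmost 1 is at position 5 (since 2^5 = 32 ≤ 50 < 64).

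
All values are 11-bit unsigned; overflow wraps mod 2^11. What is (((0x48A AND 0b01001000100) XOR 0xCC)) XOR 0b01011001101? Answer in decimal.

0x48A = 10010001010
0b01001000100 = 01001000100
→ AND → 00000000000 = 0
0xCC = 00011001100
→ XOR → 00011001100 = 204
0b01011001101 = 01011001101
→ XOR → 01000000001 = 513

513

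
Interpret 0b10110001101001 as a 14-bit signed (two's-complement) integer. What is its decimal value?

pattern = 10110001101001 (MSB is 1 ⇒ negative)
Invert: 01001110010110, add 1 → 01001110010111 = 5015, so the value is -5015.
(Equivalently: 11369 - 2^14 = 11369 - 16384 = -5015.)

-5015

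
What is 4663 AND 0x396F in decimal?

4135

4663 = 01001000110111
0x396F = 11100101101111
AND → 01000000100111 = 4135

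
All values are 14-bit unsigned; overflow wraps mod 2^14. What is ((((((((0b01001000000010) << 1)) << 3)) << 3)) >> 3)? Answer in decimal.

0b01001000000010 = 01001000000010
→ << 1 (mod 2^14) → 10010000000100 = 9220
→ << 3 (mod 2^14) → 10000000100000 = 8224
→ << 3 (mod 2^14) → 00000100000000 = 256
→ >> 3 → 00000000100000 = 32

32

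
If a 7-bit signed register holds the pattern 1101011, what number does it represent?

pattern = 1101011 (MSB is 1 ⇒ negative)
Invert: 0010100, add 1 → 0010101 = 21, so the value is -21.
(Equivalently: 107 - 2^7 = 107 - 128 = -21.)

-21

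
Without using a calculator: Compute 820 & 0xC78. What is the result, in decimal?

820 = 001100110100
0xC78 = 110001111000
AND → 000000110000 = 48

48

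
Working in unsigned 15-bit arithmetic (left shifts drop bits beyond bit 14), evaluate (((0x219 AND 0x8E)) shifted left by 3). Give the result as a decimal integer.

0x219 = 000001000011001
0x8E = 000000010001110
→ AND → 000000000001000 = 8
→ shifted left by 3 (mod 2^15) → 000000001000000 = 64

64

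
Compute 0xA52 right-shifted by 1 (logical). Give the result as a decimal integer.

1321

0xA52 = 101001010010
shift right by 1 → 010100101001 = 1321
(equivalently, floor(2642 / 2))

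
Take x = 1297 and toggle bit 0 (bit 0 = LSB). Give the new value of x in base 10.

1296

x = 010100010001
bit 0 is currently 1; toggle it via x ^ (1 << 0) = x ^ 1
→ 010100010000 = 1296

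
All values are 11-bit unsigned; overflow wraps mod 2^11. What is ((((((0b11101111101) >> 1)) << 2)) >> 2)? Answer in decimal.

446

0b11101111101 = 11101111101
→ >> 1 → 01110111110 = 958
→ << 2 (mod 2^11) → 11011111000 = 1784
→ >> 2 → 00110111110 = 446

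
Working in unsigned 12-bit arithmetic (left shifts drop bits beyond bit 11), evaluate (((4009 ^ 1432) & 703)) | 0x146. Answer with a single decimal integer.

4009 = 111110101001
1432 = 010110011000
→ ^ → 101000110001 = 2609
703 = 001010111111
→ & → 001000110001 = 561
0x146 = 000101000110
→ | → 001101110111 = 887

887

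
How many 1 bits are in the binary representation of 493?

7

493 = 111101101
Count the 1s: 1 + 1 + 1 + 1 + 1 + 1 + 1 = 7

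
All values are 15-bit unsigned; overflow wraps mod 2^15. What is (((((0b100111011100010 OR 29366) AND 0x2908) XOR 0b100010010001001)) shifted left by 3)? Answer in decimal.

0b100111011100010 = 100111011100010
29366 = 111001010110110
→ OR → 111111011110110 = 32502
0x2908 = 010100100001000
→ AND → 010100000000000 = 10240
0b100010010001001 = 100010010001001
→ XOR → 110110010001001 = 27785
→ shifted left by 3 (mod 2^15) → 110010001001000 = 25672

25672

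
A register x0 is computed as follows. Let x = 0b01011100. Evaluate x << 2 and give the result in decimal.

368

x = 001011100
shift left by 2 → 101110000 = 368
(equivalently, 92 × 2^2 = 92 × 4)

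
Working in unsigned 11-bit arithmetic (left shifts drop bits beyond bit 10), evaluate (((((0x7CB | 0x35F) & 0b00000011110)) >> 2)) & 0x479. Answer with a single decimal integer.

0x7CB = 11111001011
0x35F = 01101011111
→ | → 11111011111 = 2015
0b00000011110 = 00000011110
→ & → 00000011110 = 30
→ >> 2 → 00000000111 = 7
0x479 = 10001111001
→ & → 00000000001 = 1

1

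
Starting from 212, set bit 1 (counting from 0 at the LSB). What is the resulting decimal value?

x = 0011010100
bit 1 is currently 0; set it via x | (1 << 1) = x | 2
→ 0011010110 = 214

214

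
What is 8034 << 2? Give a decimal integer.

8034 = 001111101100010
shift left by 2 → 111110110001000 = 32136
(equivalently, 8034 × 2^2 = 8034 × 4)

32136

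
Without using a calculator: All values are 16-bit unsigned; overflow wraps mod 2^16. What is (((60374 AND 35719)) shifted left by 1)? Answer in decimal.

5900

60374 = 1110101111010110
35719 = 1000101110000111
→ AND → 1000101110000110 = 35718
→ shifted left by 1 (mod 2^16) → 0001011100001100 = 5900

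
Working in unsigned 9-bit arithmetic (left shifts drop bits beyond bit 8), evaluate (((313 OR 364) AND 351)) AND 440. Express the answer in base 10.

313 = 100111001
364 = 101101100
→ OR → 101111101 = 381
351 = 101011111
→ AND → 101011101 = 349
440 = 110111000
→ AND → 100011000 = 280

280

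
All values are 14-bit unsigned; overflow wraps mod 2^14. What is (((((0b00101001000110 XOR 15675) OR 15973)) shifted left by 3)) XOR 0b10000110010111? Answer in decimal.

6783

0b00101001000110 = 00101001000110
15675 = 11110100111011
→ XOR → 11011101111101 = 14205
15973 = 11111001100101
→ OR → 11111101111101 = 16253
→ shifted left by 3 (mod 2^14) → 11101111101000 = 15336
0b10000110010111 = 10000110010111
→ XOR → 01101001111111 = 6783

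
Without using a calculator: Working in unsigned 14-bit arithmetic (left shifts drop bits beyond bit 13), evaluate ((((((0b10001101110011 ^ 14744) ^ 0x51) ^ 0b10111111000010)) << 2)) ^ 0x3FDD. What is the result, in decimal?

10813

0b10001101110011 = 10001101110011
14744 = 11100110011000
→ ^ → 01101011101011 = 6891
0x51 = 00000001010001
→ ^ → 01101010111010 = 6842
0b10111111000010 = 10111111000010
→ ^ → 11010101111000 = 13688
→ << 2 (mod 2^14) → 01010111100000 = 5600
0x3FDD = 11111111011101
→ ^ → 10101000111101 = 10813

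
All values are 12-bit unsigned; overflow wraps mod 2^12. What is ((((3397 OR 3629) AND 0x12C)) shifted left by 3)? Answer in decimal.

2400

3397 = 110101000101
3629 = 111000101101
→ OR → 111101101101 = 3949
0x12C = 000100101100
→ AND → 000100101100 = 300
→ shifted left by 3 (mod 2^12) → 100101100000 = 2400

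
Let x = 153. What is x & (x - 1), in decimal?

152

x = 10011001 = 153
x - 1 = 10011000
AND   = 10011000 = 152
(x & (x - 1) clears the lowest set bit of x.)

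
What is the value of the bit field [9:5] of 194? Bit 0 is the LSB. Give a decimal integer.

6

v = 00000011000010
Shift right by 5: 000000110
Mask low 5 bits: 00110 = 6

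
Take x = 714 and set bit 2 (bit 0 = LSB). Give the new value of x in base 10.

718

x = 1011001010
bit 2 is currently 0; set it via x | (1 << 2) = x | 4
→ 1011001110 = 718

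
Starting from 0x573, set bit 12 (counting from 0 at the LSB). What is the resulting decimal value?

5491

x = 0010101110011
bit 12 is currently 0; set it via x | (1 << 12) = x | 4096
→ 1010101110011 = 5491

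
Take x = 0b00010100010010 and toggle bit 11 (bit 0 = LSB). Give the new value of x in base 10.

x = 00010100010010
bit 11 is currently 0; toggle it via x ^ (1 << 11) = x ^ 2048
→ 00110100010010 = 3346

3346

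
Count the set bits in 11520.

11520 = 10110100000000
Count the 1s: 1 + 1 + 1 + 1 = 4

4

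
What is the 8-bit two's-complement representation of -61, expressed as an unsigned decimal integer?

195

61 in 8 bits: 00111101
Invert: 11000010
Add 1:  11000011 = 195
(Check: 2^8 - 61 = 256 - 61 = 195.)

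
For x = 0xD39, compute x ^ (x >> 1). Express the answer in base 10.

x = 110100111001 = 3385
x>>1 = 011010011100
XOR  = 101110100101 = 2981
(x ^ (x >> 1) gives the standard binary-reflected Gray code of x.)

2981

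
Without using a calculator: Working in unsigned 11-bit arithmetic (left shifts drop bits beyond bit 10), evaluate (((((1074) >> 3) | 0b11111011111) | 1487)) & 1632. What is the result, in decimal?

1074 = 10000110010
→ >> 3 → 00010000110 = 134
0b11111011111 = 11111011111
→ | → 11111011111 = 2015
1487 = 10111001111
→ | → 11111011111 = 2015
1632 = 11001100000
→ & → 11001000000 = 1600

1600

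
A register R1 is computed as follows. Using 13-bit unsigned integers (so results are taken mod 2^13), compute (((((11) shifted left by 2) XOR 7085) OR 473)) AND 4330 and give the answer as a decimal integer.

11 = 0000000001011
→ shifted left by 2 (mod 2^13) → 0000000101100 = 44
7085 = 1101110101101
→ XOR → 1101110000001 = 7041
473 = 0000111011001
→ OR → 1101111011001 = 7129
4330 = 1000011101010
→ AND → 1000011001000 = 4296

4296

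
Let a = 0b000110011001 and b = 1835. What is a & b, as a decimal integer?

265

a = 00110011001
1835 = 11100101011
AND → 00100001001 = 265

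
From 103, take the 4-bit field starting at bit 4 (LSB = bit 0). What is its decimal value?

6

v = 0001100111
Shift right by 4: 000110
Mask low 4 bits: 0110 = 6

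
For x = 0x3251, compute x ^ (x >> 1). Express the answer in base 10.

x = 11001001010001 = 12881
x>>1 = 01100100101000
XOR  = 10101101111001 = 11129
(x ^ (x >> 1) gives the standard binary-reflected Gray code of x.)

11129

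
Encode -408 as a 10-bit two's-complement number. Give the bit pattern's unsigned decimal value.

616

408 in 10 bits: 0110011000
Invert: 1001100111
Add 1:  1001101000 = 616
(Check: 2^10 - 408 = 1024 - 408 = 616.)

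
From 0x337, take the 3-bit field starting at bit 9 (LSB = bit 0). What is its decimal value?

v = 0001100110111
Shift right by 9: 0001
Mask low 3 bits: 001 = 1

1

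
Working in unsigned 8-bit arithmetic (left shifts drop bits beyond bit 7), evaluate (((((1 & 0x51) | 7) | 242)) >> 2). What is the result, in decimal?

61

1 = 00000001
0x51 = 01010001
→ & → 00000001 = 1
7 = 00000111
→ | → 00000111 = 7
242 = 11110010
→ | → 11110111 = 247
→ >> 2 → 00111101 = 61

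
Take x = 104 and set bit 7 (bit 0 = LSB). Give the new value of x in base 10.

232

x = 0000001101000
bit 7 is currently 0; set it via x | (1 << 7) = x | 128
→ 0000011101000 = 232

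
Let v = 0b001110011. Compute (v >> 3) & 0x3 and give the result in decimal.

2

v = 001110011
Shift right by 3: 001110
Mask low 2 bits: 10 = 2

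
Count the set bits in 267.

4

267 = 100001011
Count the 1s: 1 + 1 + 1 + 1 = 4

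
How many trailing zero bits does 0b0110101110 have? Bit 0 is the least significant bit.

0b0110101110 = 110101110
Trailing zeros: 1, so the lowest set bit is bit 1 (value 2).

1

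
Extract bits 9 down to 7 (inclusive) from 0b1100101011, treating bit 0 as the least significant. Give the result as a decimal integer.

v = 1100101011
Shift right by 7: 110
Mask low 3 bits: 110 = 6

6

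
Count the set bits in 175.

175 = 10101111
Count the 1s: 1 + 1 + 1 + 1 + 1 + 1 = 6

6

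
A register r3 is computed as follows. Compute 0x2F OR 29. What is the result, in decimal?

0x2F = 101111
29 = 011101
 OR → 111111 = 63

63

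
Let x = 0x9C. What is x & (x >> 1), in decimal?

12

x = 10011100 = 156
x>>1 = 01001110
AND  = 00001100 = 12
(x & (x >> 1) has a 1 wherever x has two consecutive 1 bits.)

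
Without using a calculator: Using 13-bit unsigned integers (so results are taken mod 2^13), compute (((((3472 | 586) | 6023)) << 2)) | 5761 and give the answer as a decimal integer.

3472 = 0110110010000
586 = 0001001001010
→ | → 0111111011010 = 4058
6023 = 1011110000111
→ | → 1111111011111 = 8159
→ << 2 (mod 2^13) → 1111101111100 = 8060
5761 = 1011010000001
→ | → 1111111111101 = 8189

8189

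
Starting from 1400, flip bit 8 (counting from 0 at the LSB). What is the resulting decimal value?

1144

x = 010101111000
bit 8 is currently 1; toggle it via x ^ (1 << 8) = x ^ 256
→ 010001111000 = 1144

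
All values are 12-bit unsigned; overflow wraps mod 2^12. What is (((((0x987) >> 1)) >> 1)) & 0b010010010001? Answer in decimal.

1

0x987 = 100110000111
→ >> 1 → 010011000011 = 1219
→ >> 1 → 001001100001 = 609
0b010010010001 = 010010010001
→ & → 000000000001 = 1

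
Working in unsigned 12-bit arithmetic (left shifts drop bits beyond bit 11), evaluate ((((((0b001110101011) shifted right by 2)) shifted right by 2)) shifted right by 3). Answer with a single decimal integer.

0b001110101011 = 001110101011
→ shifted right by 2 → 000011101010 = 234
→ shifted right by 2 → 000000111010 = 58
→ shifted right by 3 → 000000000111 = 7

7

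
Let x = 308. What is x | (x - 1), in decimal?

311

x = 100110100 = 308
x - 1 = 100110011
OR    = 100110111 = 311
(x | (x - 1) sets all bits below the lowest set bit.)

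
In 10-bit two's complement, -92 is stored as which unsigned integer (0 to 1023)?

932

92 in 10 bits: 0001011100
Invert: 1110100011
Add 1:  1110100100 = 932
(Check: 2^10 - 92 = 1024 - 92 = 932.)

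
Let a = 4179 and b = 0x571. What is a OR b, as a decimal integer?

4179 = 1000001010011
0x571 = 0010101110001
 OR → 1010101110011 = 5491

5491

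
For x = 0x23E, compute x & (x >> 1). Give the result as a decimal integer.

30

x = 1000111110 = 574
x>>1 = 0100011111
AND  = 0000011110 = 30
(x & (x >> 1) has a 1 wherever x has two consecutive 1 bits.)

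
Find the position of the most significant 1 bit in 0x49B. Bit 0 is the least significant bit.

10

0x49B = 10010011011
The topmost 1 is at position 10 (since 2^10 = 1024 ≤ 1179 < 2048).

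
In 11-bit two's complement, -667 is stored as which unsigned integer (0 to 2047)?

1381

667 in 11 bits: 01010011011
Invert: 10101100100
Add 1:  10101100101 = 1381
(Check: 2^11 - 667 = 2048 - 667 = 1381.)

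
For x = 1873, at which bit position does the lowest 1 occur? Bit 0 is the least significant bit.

0

1873 = 11101010001
Trailing zeros: 0, so the lowest set bit is bit 0 (value 1).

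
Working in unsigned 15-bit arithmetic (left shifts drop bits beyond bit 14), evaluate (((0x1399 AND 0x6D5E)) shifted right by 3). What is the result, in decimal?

35

0x1399 = 001001110011001
0x6D5E = 110110101011110
→ AND → 000000100011000 = 280
→ shifted right by 3 → 000000000100011 = 35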